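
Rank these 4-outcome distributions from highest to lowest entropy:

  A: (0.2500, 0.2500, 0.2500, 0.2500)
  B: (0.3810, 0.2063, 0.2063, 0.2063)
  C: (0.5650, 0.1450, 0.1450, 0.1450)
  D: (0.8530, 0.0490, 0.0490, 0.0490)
A > B > C > D

Key insight: Entropy is maximized by uniform distributions and minimized by concentrated distributions.

Entropies:
  H(A) = 2.0000 bits
  H(B) = 1.9398 bits
  H(C) = 1.6772 bits
  H(D) = 0.8353 bits

Ranking: A > B > C > D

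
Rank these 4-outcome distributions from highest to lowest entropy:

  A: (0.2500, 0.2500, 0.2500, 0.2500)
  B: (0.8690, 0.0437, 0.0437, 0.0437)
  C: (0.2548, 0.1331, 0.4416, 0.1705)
A > C > B

Key insight: Entropy is maximized by uniform distributions and minimized by concentrated distributions.

- Uniform distributions have maximum entropy log₂(4) = 2.0000 bits
- The more "peaked" or concentrated a distribution, the lower its entropy

Entropies:
  H(A) = 2.0000 bits
  H(B) = 0.7678 bits
  H(C) = 1.8457 bits

Ranking: A > C > B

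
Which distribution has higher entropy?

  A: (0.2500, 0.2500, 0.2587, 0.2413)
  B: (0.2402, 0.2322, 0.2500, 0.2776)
A

Both distributions are close to uniform, making this a harder comparison.

H(A) = 1.9996 bits
H(B) = 1.9967 bits

The distribution closer to uniform has higher entropy.
Answer: A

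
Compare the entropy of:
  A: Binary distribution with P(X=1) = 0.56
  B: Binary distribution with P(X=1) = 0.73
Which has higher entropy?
A

For binary distributions, entropy is maximized at p=0.5 and decreases as p moves toward 0 or 1.

H(A) = H(0.56) = 0.9896 bits
H(B) = H(0.73) = 0.8415 bits

Distribution A (p=0.56) is closer to uniform (p=0.5), so it has higher entropy.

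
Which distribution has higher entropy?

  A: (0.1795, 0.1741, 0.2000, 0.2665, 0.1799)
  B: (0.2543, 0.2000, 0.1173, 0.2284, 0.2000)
A

Both distributions are close to uniform, making this a harder comparison.

H(A) = 2.3019 bits
H(B) = 2.2803 bits

The distribution closer to uniform has higher entropy.
Answer: A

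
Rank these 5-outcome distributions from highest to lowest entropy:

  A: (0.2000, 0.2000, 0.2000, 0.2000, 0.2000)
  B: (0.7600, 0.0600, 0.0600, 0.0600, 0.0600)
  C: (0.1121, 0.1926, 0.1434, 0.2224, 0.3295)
A > C > B

Key insight: Entropy is maximized by uniform distributions and minimized by concentrated distributions.

- Uniform distributions have maximum entropy log₂(5) = 2.3219 bits
- The more "peaked" or concentrated a distribution, the lower its entropy

Entropies:
  H(A) = 2.3219 bits
  H(B) = 1.2750 bits
  H(C) = 2.2235 bits

Ranking: A > C > B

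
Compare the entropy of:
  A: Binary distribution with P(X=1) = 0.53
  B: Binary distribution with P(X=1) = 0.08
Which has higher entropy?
A

For binary distributions, entropy is maximized at p=0.5 and decreases as p moves toward 0 or 1.

H(A) = H(0.53) = 0.9974 bits
H(B) = H(0.08) = 0.4022 bits

Distribution A (p=0.53) is closer to uniform (p=0.5), so it has higher entropy.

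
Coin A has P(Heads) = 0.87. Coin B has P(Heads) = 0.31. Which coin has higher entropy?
B

For binary distributions, entropy is maximized at p=0.5 and decreases as p moves toward 0 or 1.

H(A) = H(0.87) = 0.5574 bits
H(B) = H(0.31) = 0.8932 bits

Distribution B (p=0.31) is closer to uniform (p=0.5), so it has higher entropy.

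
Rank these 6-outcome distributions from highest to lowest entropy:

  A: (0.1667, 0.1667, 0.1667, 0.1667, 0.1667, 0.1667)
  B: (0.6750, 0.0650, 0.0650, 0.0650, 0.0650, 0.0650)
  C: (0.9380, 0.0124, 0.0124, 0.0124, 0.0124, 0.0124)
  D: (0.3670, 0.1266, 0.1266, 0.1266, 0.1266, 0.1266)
A > D > B > C

Key insight: Entropy is maximized by uniform distributions and minimized by concentrated distributions.

Entropies:
  H(A) = 2.5850 bits
  H(B) = 1.6644 bits
  H(C) = 0.4793 bits
  H(D) = 2.4181 bits

Ranking: A > D > B > C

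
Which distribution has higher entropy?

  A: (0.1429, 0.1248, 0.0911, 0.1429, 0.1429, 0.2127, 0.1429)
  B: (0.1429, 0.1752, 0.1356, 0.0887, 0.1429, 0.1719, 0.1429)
B

Both distributions are close to uniform, making this a harder comparison.

H(A) = 2.7687 bits
H(B) = 2.7810 bits

The distribution closer to uniform has higher entropy.
Answer: B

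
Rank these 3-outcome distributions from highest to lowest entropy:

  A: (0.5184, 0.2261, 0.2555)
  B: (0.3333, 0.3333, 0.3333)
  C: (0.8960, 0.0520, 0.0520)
B > A > C

Key insight: Entropy is maximized by uniform distributions and minimized by concentrated distributions.

- Uniform distributions have maximum entropy log₂(3) = 1.5850 bits
- The more "peaked" or concentrated a distribution, the lower its entropy

Entropies:
  H(A) = 1.4793 bits
  H(B) = 1.5850 bits
  H(C) = 0.5855 bits

Ranking: B > A > C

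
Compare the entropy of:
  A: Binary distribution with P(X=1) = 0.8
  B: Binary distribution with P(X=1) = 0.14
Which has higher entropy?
A

For binary distributions, entropy is maximized at p=0.5 and decreases as p moves toward 0 or 1.

H(A) = H(0.8) = 0.7219 bits
H(B) = H(0.14) = 0.5842 bits

Distribution A (p=0.8) is closer to uniform (p=0.5), so it has higher entropy.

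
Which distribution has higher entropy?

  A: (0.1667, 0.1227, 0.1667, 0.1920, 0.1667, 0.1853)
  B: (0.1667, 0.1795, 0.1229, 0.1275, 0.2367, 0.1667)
A

Both distributions are close to uniform, making this a harder comparison.

H(A) = 2.5716 bits
H(B) = 2.5491 bits

The distribution closer to uniform has higher entropy.
Answer: A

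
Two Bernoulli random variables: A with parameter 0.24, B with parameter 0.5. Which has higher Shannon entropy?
B

For binary distributions, entropy is maximized at p=0.5 and decreases as p moves toward 0 or 1.

H(A) = H(0.24) = 0.7950 bits
H(B) = H(0.5) = 1.0000 bits

Distribution B (p=0.5) is closer to uniform (p=0.5), so it has higher entropy.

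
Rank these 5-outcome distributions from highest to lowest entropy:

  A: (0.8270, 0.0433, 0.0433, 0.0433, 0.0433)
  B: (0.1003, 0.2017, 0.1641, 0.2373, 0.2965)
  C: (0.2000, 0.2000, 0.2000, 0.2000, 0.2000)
C > B > A

Key insight: Entropy is maximized by uniform distributions and minimized by concentrated distributions.

- Uniform distributions have maximum entropy log₂(5) = 2.3219 bits
- The more "peaked" or concentrated a distribution, the lower its entropy

Entropies:
  H(A) = 1.0105 bits
  H(B) = 2.2390 bits
  H(C) = 2.3219 bits

Ranking: C > B > A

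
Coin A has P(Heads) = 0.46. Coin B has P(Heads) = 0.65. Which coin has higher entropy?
A

For binary distributions, entropy is maximized at p=0.5 and decreases as p moves toward 0 or 1.

H(A) = H(0.46) = 0.9954 bits
H(B) = H(0.65) = 0.9341 bits

Distribution A (p=0.46) is closer to uniform (p=0.5), so it has higher entropy.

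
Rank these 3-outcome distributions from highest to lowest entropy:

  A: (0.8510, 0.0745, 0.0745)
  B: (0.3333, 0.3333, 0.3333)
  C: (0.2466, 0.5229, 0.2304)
B > C > A

Key insight: Entropy is maximized by uniform distributions and minimized by concentrated distributions.

- Uniform distributions have maximum entropy log₂(3) = 1.5850 bits
- The more "peaked" or concentrated a distribution, the lower its entropy

Entropies:
  H(A) = 0.7563 bits
  H(B) = 1.5850 bits
  H(C) = 1.4751 bits

Ranking: B > C > A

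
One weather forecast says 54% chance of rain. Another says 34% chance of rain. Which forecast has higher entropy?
54% forecast

Treat each forecast as a Bernoulli distribution. Binary entropy is maximized at p=0.5 and falls off symmetrically toward 0 or 1. The 54% forecast is closer to 50%, so it is more uncertain. H(54%) ≈ 0.995 bits, H(34%) ≈ 0.925 bits.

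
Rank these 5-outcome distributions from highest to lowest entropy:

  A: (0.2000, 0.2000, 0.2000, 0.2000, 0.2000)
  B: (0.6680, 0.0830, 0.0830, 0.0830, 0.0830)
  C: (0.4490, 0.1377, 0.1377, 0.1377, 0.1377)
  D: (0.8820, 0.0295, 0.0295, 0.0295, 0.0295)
A > C > B > D

Key insight: Entropy is maximized by uniform distributions and minimized by concentrated distributions.

Entropies:
  H(A) = 2.3219 bits
  H(B) = 1.5810 bits
  H(C) = 2.0945 bits
  H(D) = 0.7596 bits

Ranking: A > C > B > D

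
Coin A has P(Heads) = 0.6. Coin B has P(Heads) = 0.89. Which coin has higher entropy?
A

For binary distributions, entropy is maximized at p=0.5 and decreases as p moves toward 0 or 1.

H(A) = H(0.6) = 0.9710 bits
H(B) = H(0.89) = 0.4999 bits

Distribution A (p=0.6) is closer to uniform (p=0.5), so it has higher entropy.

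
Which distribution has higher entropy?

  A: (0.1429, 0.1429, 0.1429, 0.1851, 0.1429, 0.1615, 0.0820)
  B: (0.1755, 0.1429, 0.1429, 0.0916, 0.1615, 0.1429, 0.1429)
B

Both distributions are close to uniform, making this a harder comparison.

H(A) = 2.7754 bits
H(B) = 2.7854 bits

The distribution closer to uniform has higher entropy.
Answer: B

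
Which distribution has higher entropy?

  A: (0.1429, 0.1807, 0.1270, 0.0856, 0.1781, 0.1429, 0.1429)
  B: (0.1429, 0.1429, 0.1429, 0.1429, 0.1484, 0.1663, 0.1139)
B

Both distributions are close to uniform, making this a harder comparison.

H(A) = 2.7742 bits
H(B) = 2.8000 bits

The distribution closer to uniform has higher entropy.
Answer: B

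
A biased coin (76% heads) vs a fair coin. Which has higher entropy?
Fair coin

The fair coin is uniform (p=0.5), maximizing binary entropy at 1 bit. The biased coin has H(0.76) ≈ 0.795 bits — its outcome is more predictable, so its entropy is lower.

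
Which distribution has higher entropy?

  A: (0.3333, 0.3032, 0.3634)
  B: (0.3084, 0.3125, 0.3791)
A

Both distributions are close to uniform, making this a harder comparison.

H(A) = 1.5810 bits
H(B) = 1.5783 bits

The distribution closer to uniform has higher entropy.
Answer: A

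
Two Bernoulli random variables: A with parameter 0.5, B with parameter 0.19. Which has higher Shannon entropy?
A

For binary distributions, entropy is maximized at p=0.5 and decreases as p moves toward 0 or 1.

H(A) = H(0.5) = 1.0000 bits
H(B) = H(0.19) = 0.7015 bits

Distribution A (p=0.5) is closer to uniform (p=0.5), so it has higher entropy.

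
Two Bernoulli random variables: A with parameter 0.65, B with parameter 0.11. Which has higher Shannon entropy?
A

For binary distributions, entropy is maximized at p=0.5 and decreases as p moves toward 0 or 1.

H(A) = H(0.65) = 0.9341 bits
H(B) = H(0.11) = 0.4999 bits

Distribution A (p=0.65) is closer to uniform (p=0.5), so it has higher entropy.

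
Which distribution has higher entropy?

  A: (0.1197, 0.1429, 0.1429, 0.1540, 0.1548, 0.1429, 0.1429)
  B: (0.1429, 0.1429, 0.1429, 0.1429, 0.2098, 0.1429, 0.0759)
A

Both distributions are close to uniform, making this a harder comparison.

H(A) = 2.8032 bits
H(B) = 2.7602 bits

The distribution closer to uniform has higher entropy.
Answer: A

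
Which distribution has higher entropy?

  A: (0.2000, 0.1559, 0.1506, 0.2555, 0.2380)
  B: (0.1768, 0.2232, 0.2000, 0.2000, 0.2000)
B

Both distributions are close to uniform, making this a harder comparison.

H(A) = 2.2896 bits
H(B) = 2.3180 bits

The distribution closer to uniform has higher entropy.
Answer: B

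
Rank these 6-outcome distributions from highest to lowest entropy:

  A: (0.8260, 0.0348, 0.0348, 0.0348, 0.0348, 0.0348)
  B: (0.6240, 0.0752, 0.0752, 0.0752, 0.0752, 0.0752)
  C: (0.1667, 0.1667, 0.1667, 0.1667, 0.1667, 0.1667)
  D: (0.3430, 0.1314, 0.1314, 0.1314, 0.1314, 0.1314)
C > D > B > A

Key insight: Entropy is maximized by uniform distributions and minimized by concentrated distributions.

Entropies:
  H(A) = 1.0708 bits
  H(B) = 1.8282 bits
  H(C) = 2.5850 bits
  H(D) = 2.4532 bits

Ranking: C > D > B > A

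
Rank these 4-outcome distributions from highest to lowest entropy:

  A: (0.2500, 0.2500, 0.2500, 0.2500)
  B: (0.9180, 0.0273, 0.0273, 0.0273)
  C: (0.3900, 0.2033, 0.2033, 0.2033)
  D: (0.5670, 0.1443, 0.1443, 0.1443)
A > C > D > B

Key insight: Entropy is maximized by uniform distributions and minimized by concentrated distributions.

Entropies:
  H(A) = 2.0000 bits
  H(B) = 0.5392 bits
  H(C) = 1.9316 bits
  H(D) = 1.6733 bits

Ranking: A > C > D > B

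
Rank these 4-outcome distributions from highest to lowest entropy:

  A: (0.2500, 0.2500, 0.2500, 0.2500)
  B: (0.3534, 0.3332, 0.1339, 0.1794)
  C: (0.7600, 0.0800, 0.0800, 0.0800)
A > B > C

Key insight: Entropy is maximized by uniform distributions and minimized by concentrated distributions.

- Uniform distributions have maximum entropy log₂(4) = 2.0000 bits
- The more "peaked" or concentrated a distribution, the lower its entropy

Entropies:
  H(A) = 2.0000 bits
  H(B) = 1.8918 bits
  H(C) = 1.1754 bits

Ranking: A > B > C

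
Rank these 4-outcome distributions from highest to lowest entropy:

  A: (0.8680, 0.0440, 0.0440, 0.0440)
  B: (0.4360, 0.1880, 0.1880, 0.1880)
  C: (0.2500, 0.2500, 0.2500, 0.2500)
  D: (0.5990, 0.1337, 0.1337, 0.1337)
C > B > D > A

Key insight: Entropy is maximized by uniform distributions and minimized by concentrated distributions.

Entropies:
  H(A) = 0.7721 bits
  H(B) = 1.8821 bits
  H(C) = 2.0000 bits
  H(D) = 1.6071 bits

Ranking: C > B > D > A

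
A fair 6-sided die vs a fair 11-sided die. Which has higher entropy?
11-sided die

Both are uniform distributions; for uniform over n outcomes, H = log₂(n). H(6-sided) = log₂(6) = 2.585 bits and H(11-sided) = log₂(11) = 3.459 bits. More outcomes in a uniform distribution means higher entropy.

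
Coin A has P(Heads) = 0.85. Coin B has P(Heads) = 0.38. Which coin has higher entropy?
B

For binary distributions, entropy is maximized at p=0.5 and decreases as p moves toward 0 or 1.

H(A) = H(0.85) = 0.6098 bits
H(B) = H(0.38) = 0.9580 bits

Distribution B (p=0.38) is closer to uniform (p=0.5), so it has higher entropy.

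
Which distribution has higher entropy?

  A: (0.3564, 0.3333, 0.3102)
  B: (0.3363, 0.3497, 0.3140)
B

Both distributions are close to uniform, making this a harder comparison.

H(A) = 1.5827 bits
H(B) = 1.5836 bits

The distribution closer to uniform has higher entropy.
Answer: B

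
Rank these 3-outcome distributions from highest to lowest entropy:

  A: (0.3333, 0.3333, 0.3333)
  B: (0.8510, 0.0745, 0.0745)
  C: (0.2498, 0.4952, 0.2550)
A > C > B

Key insight: Entropy is maximized by uniform distributions and minimized by concentrated distributions.

- Uniform distributions have maximum entropy log₂(3) = 1.5850 bits
- The more "peaked" or concentrated a distribution, the lower its entropy

Entropies:
  H(A) = 1.5850 bits
  H(B) = 0.7563 bits
  H(C) = 1.5047 bits

Ranking: A > C > B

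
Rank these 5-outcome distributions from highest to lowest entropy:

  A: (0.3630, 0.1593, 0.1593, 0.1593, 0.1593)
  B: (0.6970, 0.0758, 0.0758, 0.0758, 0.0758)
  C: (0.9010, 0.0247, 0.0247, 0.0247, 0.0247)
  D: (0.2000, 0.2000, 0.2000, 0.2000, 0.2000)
D > A > B > C

Key insight: Entropy is maximized by uniform distributions and minimized by concentrated distributions.

Entropies:
  H(A) = 2.2191 bits
  H(B) = 1.4909 bits
  H(C) = 0.6638 bits
  H(D) = 2.3219 bits

Ranking: D > A > B > C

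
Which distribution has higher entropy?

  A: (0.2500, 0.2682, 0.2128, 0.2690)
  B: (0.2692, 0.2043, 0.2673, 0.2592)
A

Both distributions are close to uniform, making this a harder comparison.

H(A) = 1.9938 bits
H(B) = 1.9915 bits

The distribution closer to uniform has higher entropy.
Answer: A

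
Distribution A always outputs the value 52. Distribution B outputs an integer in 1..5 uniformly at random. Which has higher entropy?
B

A is deterministic, so H(A) = 0. B is uniform over 5 outcomes, so H(B) = log₂(5) = 2.322 bits. Any distribution with genuine randomness has higher entropy than a deterministic one.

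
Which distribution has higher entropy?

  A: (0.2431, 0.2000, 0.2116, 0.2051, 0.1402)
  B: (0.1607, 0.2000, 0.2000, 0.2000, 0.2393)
B

Both distributions are close to uniform, making this a harder comparison.

H(A) = 2.3007 bits
H(B) = 2.3107 bits

The distribution closer to uniform has higher entropy.
Answer: B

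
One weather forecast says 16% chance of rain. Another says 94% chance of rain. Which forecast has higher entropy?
16% forecast

Treat each forecast as a Bernoulli distribution. Binary entropy is maximized at p=0.5 and falls off symmetrically toward 0 or 1. The 16% forecast is closer to 50%, so it is more uncertain. H(16%) ≈ 0.634 bits, H(94%) ≈ 0.327 bits.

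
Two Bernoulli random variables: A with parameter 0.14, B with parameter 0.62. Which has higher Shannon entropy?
B

For binary distributions, entropy is maximized at p=0.5 and decreases as p moves toward 0 or 1.

H(A) = H(0.14) = 0.5842 bits
H(B) = H(0.62) = 0.9580 bits

Distribution B (p=0.62) is closer to uniform (p=0.5), so it has higher entropy.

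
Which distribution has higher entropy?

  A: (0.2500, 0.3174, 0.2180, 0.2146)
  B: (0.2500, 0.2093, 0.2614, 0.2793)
B

Both distributions are close to uniform, making this a harder comparison.

H(A) = 1.9811 bits
H(B) = 1.9922 bits

The distribution closer to uniform has higher entropy.
Answer: B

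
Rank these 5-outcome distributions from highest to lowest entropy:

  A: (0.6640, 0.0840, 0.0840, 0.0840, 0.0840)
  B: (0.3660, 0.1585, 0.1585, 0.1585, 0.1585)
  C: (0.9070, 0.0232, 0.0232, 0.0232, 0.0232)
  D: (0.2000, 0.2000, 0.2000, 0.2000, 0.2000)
D > B > A > C

Key insight: Entropy is maximized by uniform distributions and minimized by concentrated distributions.

Entropies:
  H(A) = 1.5929 bits
  H(B) = 2.2156 bits
  H(C) = 0.6324 bits
  H(D) = 2.3219 bits

Ranking: D > B > A > C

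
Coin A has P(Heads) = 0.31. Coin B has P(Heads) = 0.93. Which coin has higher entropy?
A

For binary distributions, entropy is maximized at p=0.5 and decreases as p moves toward 0 or 1.

H(A) = H(0.31) = 0.8932 bits
H(B) = H(0.93) = 0.3659 bits

Distribution A (p=0.31) is closer to uniform (p=0.5), so it has higher entropy.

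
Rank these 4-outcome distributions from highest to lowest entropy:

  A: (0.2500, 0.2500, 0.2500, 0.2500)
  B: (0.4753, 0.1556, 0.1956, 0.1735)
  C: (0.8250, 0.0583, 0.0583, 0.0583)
A > B > C

Key insight: Entropy is maximized by uniform distributions and minimized by concentrated distributions.

- Uniform distributions have maximum entropy log₂(4) = 2.0000 bits
- The more "peaked" or concentrated a distribution, the lower its entropy

Entropies:
  H(A) = 2.0000 bits
  H(B) = 1.8266 bits
  H(C) = 0.9464 bits

Ranking: A > B > C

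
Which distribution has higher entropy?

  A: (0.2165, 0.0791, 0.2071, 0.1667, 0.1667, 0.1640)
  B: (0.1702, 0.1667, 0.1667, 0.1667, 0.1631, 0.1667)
B

Both distributions are close to uniform, making this a harder comparison.

H(A) = 2.5273 bits
H(B) = 2.5849 bits

The distribution closer to uniform has higher entropy.
Answer: B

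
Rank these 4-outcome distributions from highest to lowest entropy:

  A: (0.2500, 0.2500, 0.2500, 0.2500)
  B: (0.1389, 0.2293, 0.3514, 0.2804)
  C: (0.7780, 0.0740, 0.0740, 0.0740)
A > B > C

Key insight: Entropy is maximized by uniform distributions and minimized by concentrated distributions.

- Uniform distributions have maximum entropy log₂(4) = 2.0000 bits
- The more "peaked" or concentrated a distribution, the lower its entropy

Entropies:
  H(A) = 2.0000 bits
  H(B) = 1.9273 bits
  H(C) = 1.1157 bits

Ranking: A > B > C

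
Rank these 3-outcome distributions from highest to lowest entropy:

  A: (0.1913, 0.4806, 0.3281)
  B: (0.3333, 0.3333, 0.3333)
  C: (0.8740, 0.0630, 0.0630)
B > A > C

Key insight: Entropy is maximized by uniform distributions and minimized by concentrated distributions.

- Uniform distributions have maximum entropy log₂(3) = 1.5850 bits
- The more "peaked" or concentrated a distribution, the lower its entropy

Entropies:
  H(A) = 1.4920 bits
  H(B) = 1.5850 bits
  H(C) = 0.6724 bits

Ranking: B > A > C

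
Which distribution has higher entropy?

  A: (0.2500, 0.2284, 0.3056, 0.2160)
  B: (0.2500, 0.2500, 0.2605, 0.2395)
B

Both distributions are close to uniform, making this a harder comparison.

H(A) = 1.9868 bits
H(B) = 1.9994 bits

The distribution closer to uniform has higher entropy.
Answer: B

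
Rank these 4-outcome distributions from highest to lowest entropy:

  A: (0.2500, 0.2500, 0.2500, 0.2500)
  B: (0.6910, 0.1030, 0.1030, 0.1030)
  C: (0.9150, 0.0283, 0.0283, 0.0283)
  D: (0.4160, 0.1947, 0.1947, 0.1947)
A > D > B > C

Key insight: Entropy is maximized by uniform distributions and minimized by concentrated distributions.

Entropies:
  H(A) = 2.0000 bits
  H(B) = 1.3818 bits
  H(C) = 0.5543 bits
  H(D) = 1.9052 bits

Ranking: A > D > B > C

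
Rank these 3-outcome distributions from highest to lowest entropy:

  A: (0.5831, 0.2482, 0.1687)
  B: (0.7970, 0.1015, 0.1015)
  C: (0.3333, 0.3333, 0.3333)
C > A > B

Key insight: Entropy is maximized by uniform distributions and minimized by concentrated distributions.

- Uniform distributions have maximum entropy log₂(3) = 1.5850 bits
- The more "peaked" or concentrated a distribution, the lower its entropy

Entropies:
  H(A) = 1.3859 bits
  H(B) = 0.9309 bits
  H(C) = 1.5850 bits

Ranking: C > A > B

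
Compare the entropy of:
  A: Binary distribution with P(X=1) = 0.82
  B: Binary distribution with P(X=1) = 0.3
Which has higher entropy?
B

For binary distributions, entropy is maximized at p=0.5 and decreases as p moves toward 0 or 1.

H(A) = H(0.82) = 0.6801 bits
H(B) = H(0.3) = 0.8813 bits

Distribution B (p=0.3) is closer to uniform (p=0.5), so it has higher entropy.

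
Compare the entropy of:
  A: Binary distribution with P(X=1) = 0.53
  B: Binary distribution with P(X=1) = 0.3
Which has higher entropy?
A

For binary distributions, entropy is maximized at p=0.5 and decreases as p moves toward 0 or 1.

H(A) = H(0.53) = 0.9974 bits
H(B) = H(0.3) = 0.8813 bits

Distribution A (p=0.53) is closer to uniform (p=0.5), so it has higher entropy.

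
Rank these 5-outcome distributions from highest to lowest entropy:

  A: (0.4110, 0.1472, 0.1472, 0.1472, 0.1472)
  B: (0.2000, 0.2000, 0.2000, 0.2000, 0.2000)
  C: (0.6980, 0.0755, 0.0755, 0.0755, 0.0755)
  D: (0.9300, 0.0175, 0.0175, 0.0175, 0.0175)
B > A > C > D

Key insight: Entropy is maximized by uniform distributions and minimized by concentrated distributions.

Entropies:
  H(A) = 2.1550 bits
  H(B) = 2.3219 bits
  H(C) = 1.4877 bits
  H(D) = 0.5059 bits

Ranking: B > A > C > D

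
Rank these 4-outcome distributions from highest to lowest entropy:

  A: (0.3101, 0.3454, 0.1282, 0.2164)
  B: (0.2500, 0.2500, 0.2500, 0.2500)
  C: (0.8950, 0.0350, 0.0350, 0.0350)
B > A > C

Key insight: Entropy is maximized by uniform distributions and minimized by concentrated distributions.

- Uniform distributions have maximum entropy log₂(4) = 2.0000 bits
- The more "peaked" or concentrated a distribution, the lower its entropy

Entropies:
  H(A) = 1.9113 bits
  H(B) = 2.0000 bits
  H(C) = 0.6511 bits

Ranking: B > A > C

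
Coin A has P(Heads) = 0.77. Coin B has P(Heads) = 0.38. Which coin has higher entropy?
B

For binary distributions, entropy is maximized at p=0.5 and decreases as p moves toward 0 or 1.

H(A) = H(0.77) = 0.7780 bits
H(B) = H(0.38) = 0.9580 bits

Distribution B (p=0.38) is closer to uniform (p=0.5), so it has higher entropy.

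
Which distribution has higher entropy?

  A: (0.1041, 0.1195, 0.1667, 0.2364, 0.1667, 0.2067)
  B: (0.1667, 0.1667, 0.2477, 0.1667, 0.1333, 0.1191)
B

Both distributions are close to uniform, making this a harder comparison.

H(A) = 2.5297 bits
H(B) = 2.5442 bits

The distribution closer to uniform has higher entropy.
Answer: B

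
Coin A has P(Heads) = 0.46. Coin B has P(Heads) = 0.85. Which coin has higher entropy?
A

For binary distributions, entropy is maximized at p=0.5 and decreases as p moves toward 0 or 1.

H(A) = H(0.46) = 0.9954 bits
H(B) = H(0.85) = 0.6098 bits

Distribution A (p=0.46) is closer to uniform (p=0.5), so it has higher entropy.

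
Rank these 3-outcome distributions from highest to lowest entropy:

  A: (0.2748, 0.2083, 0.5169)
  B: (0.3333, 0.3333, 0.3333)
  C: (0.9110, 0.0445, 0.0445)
B > A > C

Key insight: Entropy is maximized by uniform distributions and minimized by concentrated distributions.

- Uniform distributions have maximum entropy log₂(3) = 1.5850 bits
- The more "peaked" or concentrated a distribution, the lower its entropy

Entropies:
  H(A) = 1.4756 bits
  H(B) = 1.5850 bits
  H(C) = 0.5221 bits

Ranking: B > A > C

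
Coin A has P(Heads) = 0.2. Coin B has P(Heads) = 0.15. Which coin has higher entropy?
A

For binary distributions, entropy is maximized at p=0.5 and decreases as p moves toward 0 or 1.

H(A) = H(0.2) = 0.7219 bits
H(B) = H(0.15) = 0.6098 bits

Distribution A (p=0.2) is closer to uniform (p=0.5), so it has higher entropy.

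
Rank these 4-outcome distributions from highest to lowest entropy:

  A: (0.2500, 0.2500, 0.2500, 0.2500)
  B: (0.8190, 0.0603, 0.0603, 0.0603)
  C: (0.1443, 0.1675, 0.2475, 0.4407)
A > C > B

Key insight: Entropy is maximized by uniform distributions and minimized by concentrated distributions.

- Uniform distributions have maximum entropy log₂(4) = 2.0000 bits
- The more "peaked" or concentrated a distribution, the lower its entropy

Entropies:
  H(A) = 2.0000 bits
  H(B) = 0.9691 bits
  H(C) = 1.8542 bits

Ranking: A > C > B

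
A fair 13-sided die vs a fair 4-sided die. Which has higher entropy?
13-sided die

Both are uniform distributions; for uniform over n outcomes, H = log₂(n). H(13-sided) = log₂(13) = 3.700 bits and H(4-sided) = log₂(4) = 2.000 bits. More outcomes in a uniform distribution means higher entropy.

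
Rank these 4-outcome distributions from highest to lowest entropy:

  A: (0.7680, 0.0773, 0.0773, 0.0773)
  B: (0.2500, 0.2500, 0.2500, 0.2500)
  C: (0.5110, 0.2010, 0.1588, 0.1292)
B > C > A

Key insight: Entropy is maximized by uniform distributions and minimized by concentrated distributions.

- Uniform distributions have maximum entropy log₂(4) = 2.0000 bits
- The more "peaked" or concentrated a distribution, the lower its entropy

Entropies:
  H(A) = 1.1492 bits
  H(B) = 2.0000 bits
  H(C) = 1.7632 bits

Ranking: B > C > A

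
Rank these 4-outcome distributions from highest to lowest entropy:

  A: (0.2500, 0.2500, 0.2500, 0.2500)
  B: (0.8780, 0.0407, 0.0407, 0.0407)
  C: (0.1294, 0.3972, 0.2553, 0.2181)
A > C > B

Key insight: Entropy is maximized by uniform distributions and minimized by concentrated distributions.

- Uniform distributions have maximum entropy log₂(4) = 2.0000 bits
- The more "peaked" or concentrated a distribution, the lower its entropy

Entropies:
  H(A) = 2.0000 bits
  H(B) = 0.7284 bits
  H(C) = 1.8929 bits

Ranking: A > C > B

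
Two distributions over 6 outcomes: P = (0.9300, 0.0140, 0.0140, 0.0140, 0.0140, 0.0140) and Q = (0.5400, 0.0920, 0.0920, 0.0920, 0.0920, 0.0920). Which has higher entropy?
Q

P is highly concentrated on one outcome (93%), making it nearly deterministic. Q spreads its mass more evenly (max 54%). The more spread-out distribution has higher entropy: H(P) ≈ 0.528 bits, H(Q) ≈ 2.063 bits.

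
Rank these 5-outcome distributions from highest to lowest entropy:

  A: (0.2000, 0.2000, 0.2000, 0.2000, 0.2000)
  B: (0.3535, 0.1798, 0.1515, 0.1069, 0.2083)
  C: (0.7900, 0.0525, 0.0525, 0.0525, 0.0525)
A > B > C

Key insight: Entropy is maximized by uniform distributions and minimized by concentrated distributions.

- Uniform distributions have maximum entropy log₂(5) = 2.3219 bits
- The more "peaked" or concentrated a distribution, the lower its entropy

Entropies:
  H(A) = 2.3219 bits
  H(B) = 2.2042 bits
  H(C) = 1.1615 bits

Ranking: A > B > C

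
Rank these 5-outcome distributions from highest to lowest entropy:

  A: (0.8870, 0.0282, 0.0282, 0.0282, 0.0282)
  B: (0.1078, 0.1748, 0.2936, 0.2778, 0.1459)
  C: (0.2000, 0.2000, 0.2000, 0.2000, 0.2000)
C > B > A

Key insight: Entropy is maximized by uniform distributions and minimized by concentrated distributions.

- Uniform distributions have maximum entropy log₂(5) = 2.3219 bits
- The more "peaked" or concentrated a distribution, the lower its entropy

Entropies:
  H(A) = 0.7349 bits
  H(B) = 2.2240 bits
  H(C) = 2.3219 bits

Ranking: C > B > A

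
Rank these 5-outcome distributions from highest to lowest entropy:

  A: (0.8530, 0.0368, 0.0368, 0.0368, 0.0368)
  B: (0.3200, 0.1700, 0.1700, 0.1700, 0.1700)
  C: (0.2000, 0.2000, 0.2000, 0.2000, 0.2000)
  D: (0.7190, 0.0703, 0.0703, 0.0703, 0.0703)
C > B > D > A

Key insight: Entropy is maximized by uniform distributions and minimized by concentrated distributions.

Entropies:
  H(A) = 0.8963 bits
  H(B) = 2.2644 bits
  H(C) = 2.3219 bits
  H(D) = 1.4188 bits

Ranking: C > B > D > A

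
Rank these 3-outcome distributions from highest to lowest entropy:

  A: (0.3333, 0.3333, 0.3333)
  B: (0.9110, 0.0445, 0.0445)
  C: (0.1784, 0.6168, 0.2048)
A > C > B

Key insight: Entropy is maximized by uniform distributions and minimized by concentrated distributions.

- Uniform distributions have maximum entropy log₂(3) = 1.5850 bits
- The more "peaked" or concentrated a distribution, the lower its entropy

Entropies:
  H(A) = 1.5850 bits
  H(B) = 0.5221 bits
  H(C) = 1.3422 bits

Ranking: A > C > B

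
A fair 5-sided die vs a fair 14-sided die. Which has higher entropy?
14-sided die

Both are uniform distributions; for uniform over n outcomes, H = log₂(n). H(5-sided) = log₂(5) = 2.322 bits and H(14-sided) = log₂(14) = 3.807 bits. More outcomes in a uniform distribution means higher entropy.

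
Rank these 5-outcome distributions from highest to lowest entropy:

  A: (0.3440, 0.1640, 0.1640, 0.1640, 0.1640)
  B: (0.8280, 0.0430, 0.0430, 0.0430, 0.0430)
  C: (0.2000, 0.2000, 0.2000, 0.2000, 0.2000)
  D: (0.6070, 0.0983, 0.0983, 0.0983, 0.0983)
C > A > D > B

Key insight: Entropy is maximized by uniform distributions and minimized by concentrated distributions.

Entropies:
  H(A) = 2.2406 bits
  H(B) = 1.0063 bits
  H(C) = 2.3219 bits
  H(D) = 1.7527 bits

Ranking: C > A > D > B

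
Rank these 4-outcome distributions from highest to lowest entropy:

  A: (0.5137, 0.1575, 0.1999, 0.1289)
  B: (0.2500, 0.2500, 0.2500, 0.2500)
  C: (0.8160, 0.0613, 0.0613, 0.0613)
B > A > C

Key insight: Entropy is maximized by uniform distributions and minimized by concentrated distributions.

- Uniform distributions have maximum entropy log₂(4) = 2.0000 bits
- The more "peaked" or concentrated a distribution, the lower its entropy

Entropies:
  H(A) = 1.7589 bits
  H(B) = 2.0000 bits
  H(C) = 0.9804 bits

Ranking: B > A > C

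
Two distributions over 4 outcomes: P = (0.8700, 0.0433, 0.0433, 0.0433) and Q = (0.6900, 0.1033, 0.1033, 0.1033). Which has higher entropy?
Q

P is highly concentrated on one outcome (87%), making it nearly deterministic. Q spreads its mass more evenly (max 69%). The more spread-out distribution has higher entropy: H(P) ≈ 0.763 bits, H(Q) ≈ 1.385 bits.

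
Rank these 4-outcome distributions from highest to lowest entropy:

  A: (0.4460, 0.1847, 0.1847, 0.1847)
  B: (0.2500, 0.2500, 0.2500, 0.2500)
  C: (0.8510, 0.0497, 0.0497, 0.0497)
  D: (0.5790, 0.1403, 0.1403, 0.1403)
B > A > D > C

Key insight: Entropy is maximized by uniform distributions and minimized by concentrated distributions.

Entropies:
  H(A) = 1.8696 bits
  H(B) = 2.0000 bits
  H(C) = 0.8435 bits
  H(D) = 1.6492 bits

Ranking: B > A > D > C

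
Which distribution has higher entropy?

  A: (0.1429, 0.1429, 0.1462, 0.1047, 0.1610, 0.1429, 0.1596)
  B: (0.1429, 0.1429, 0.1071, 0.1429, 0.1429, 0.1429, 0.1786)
A

Both distributions are close to uniform, making this a harder comparison.

H(A) = 2.7962 bits
H(B) = 2.7943 bits

The distribution closer to uniform has higher entropy.
Answer: A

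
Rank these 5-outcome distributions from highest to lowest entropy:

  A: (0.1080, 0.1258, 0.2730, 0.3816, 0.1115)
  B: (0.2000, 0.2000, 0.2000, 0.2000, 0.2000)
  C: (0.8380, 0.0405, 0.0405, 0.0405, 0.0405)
B > A > C

Key insight: Entropy is maximized by uniform distributions and minimized by concentrated distributions.

- Uniform distributions have maximum entropy log₂(5) = 2.3219 bits
- The more "peaked" or concentrated a distribution, the lower its entropy

Entropies:
  H(A) = 2.1178 bits
  H(B) = 2.3219 bits
  H(C) = 0.9631 bits

Ranking: B > A > C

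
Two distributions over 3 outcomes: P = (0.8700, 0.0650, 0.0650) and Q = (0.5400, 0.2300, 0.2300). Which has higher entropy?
Q

P is highly concentrated on one outcome (87%), making it nearly deterministic. Q spreads its mass more evenly (max 54%). The more spread-out distribution has higher entropy: H(P) ≈ 0.687 bits, H(Q) ≈ 1.455 bits.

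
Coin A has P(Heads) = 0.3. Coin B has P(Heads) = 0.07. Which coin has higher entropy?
A

For binary distributions, entropy is maximized at p=0.5 and decreases as p moves toward 0 or 1.

H(A) = H(0.3) = 0.8813 bits
H(B) = H(0.07) = 0.3659 bits

Distribution A (p=0.3) is closer to uniform (p=0.5), so it has higher entropy.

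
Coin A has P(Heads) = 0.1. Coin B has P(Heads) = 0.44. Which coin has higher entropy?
B

For binary distributions, entropy is maximized at p=0.5 and decreases as p moves toward 0 or 1.

H(A) = H(0.1) = 0.4690 bits
H(B) = H(0.44) = 0.9896 bits

Distribution B (p=0.44) is closer to uniform (p=0.5), so it has higher entropy.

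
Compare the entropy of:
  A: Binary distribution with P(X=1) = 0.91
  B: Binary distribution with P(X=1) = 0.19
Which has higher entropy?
B

For binary distributions, entropy is maximized at p=0.5 and decreases as p moves toward 0 or 1.

H(A) = H(0.91) = 0.4365 bits
H(B) = H(0.19) = 0.7015 bits

Distribution B (p=0.19) is closer to uniform (p=0.5), so it has higher entropy.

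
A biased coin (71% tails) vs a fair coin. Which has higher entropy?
Fair coin

The fair coin is uniform (p=0.5), maximizing binary entropy at 1 bit. The biased coin has H(0.71) ≈ 0.869 bits — its outcome is more predictable, so its entropy is lower.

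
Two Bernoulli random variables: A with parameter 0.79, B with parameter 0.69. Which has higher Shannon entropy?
B

For binary distributions, entropy is maximized at p=0.5 and decreases as p moves toward 0 or 1.

H(A) = H(0.79) = 0.7415 bits
H(B) = H(0.69) = 0.8932 bits

Distribution B (p=0.69) is closer to uniform (p=0.5), so it has higher entropy.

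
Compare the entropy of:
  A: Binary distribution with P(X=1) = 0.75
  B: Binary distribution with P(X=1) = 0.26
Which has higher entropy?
B

For binary distributions, entropy is maximized at p=0.5 and decreases as p moves toward 0 or 1.

H(A) = H(0.75) = 0.8113 bits
H(B) = H(0.26) = 0.8267 bits

Distribution B (p=0.26) is closer to uniform (p=0.5), so it has higher entropy.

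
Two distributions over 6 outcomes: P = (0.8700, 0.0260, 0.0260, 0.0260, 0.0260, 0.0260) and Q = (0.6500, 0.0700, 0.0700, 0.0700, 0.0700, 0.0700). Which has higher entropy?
Q

P is highly concentrated on one outcome (87%), making it nearly deterministic. Q spreads its mass more evenly (max 65%). The more spread-out distribution has higher entropy: H(P) ≈ 0.859 bits, H(Q) ≈ 1.747 bits.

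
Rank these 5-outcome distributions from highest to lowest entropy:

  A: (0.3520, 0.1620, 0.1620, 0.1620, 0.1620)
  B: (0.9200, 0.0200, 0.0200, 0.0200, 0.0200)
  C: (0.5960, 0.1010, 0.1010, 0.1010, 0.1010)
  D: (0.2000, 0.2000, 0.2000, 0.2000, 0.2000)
D > A > C > B

Key insight: Entropy is maximized by uniform distributions and minimized by concentrated distributions.

Entropies:
  H(A) = 2.2318 bits
  H(B) = 0.5622 bits
  H(C) = 1.7812 bits
  H(D) = 2.3219 bits

Ranking: D > A > C > B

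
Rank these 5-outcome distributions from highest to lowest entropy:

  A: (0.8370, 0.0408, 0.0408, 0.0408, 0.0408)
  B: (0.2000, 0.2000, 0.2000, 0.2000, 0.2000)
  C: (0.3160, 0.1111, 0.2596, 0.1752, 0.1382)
B > C > A

Key insight: Entropy is maximized by uniform distributions and minimized by concentrated distributions.

- Uniform distributions have maximum entropy log₂(5) = 2.3219 bits
- The more "peaked" or concentrated a distribution, the lower its entropy

Entropies:
  H(A) = 0.9674 bits
  H(B) = 2.3219 bits
  H(C) = 2.2172 bits

Ranking: B > C > A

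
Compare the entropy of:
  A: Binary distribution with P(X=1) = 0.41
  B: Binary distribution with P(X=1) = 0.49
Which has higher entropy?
B

For binary distributions, entropy is maximized at p=0.5 and decreases as p moves toward 0 or 1.

H(A) = H(0.41) = 0.9765 bits
H(B) = H(0.49) = 0.9997 bits

Distribution B (p=0.49) is closer to uniform (p=0.5), so it has higher entropy.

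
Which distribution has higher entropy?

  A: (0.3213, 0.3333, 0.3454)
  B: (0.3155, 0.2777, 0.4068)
A

Both distributions are close to uniform, making this a harder comparison.

H(A) = 1.5843 bits
H(B) = 1.5663 bits

The distribution closer to uniform has higher entropy.
Answer: A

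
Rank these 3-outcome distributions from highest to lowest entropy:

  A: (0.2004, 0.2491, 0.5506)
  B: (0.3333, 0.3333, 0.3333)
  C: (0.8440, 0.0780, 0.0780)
B > A > C

Key insight: Entropy is maximized by uniform distributions and minimized by concentrated distributions.

- Uniform distributions have maximum entropy log₂(3) = 1.5850 bits
- The more "peaked" or concentrated a distribution, the lower its entropy

Entropies:
  H(A) = 1.4382 bits
  H(B) = 1.5850 bits
  H(C) = 0.7807 bits

Ranking: B > A > C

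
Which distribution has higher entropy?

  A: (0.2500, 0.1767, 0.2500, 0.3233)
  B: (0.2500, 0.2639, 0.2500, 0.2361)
B

Both distributions are close to uniform, making this a harder comparison.

H(A) = 1.9685 bits
H(B) = 1.9989 bits

The distribution closer to uniform has higher entropy.
Answer: B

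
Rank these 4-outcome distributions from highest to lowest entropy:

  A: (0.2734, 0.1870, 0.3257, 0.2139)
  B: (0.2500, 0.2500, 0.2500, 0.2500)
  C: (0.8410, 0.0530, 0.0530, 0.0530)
B > A > C

Key insight: Entropy is maximized by uniform distributions and minimized by concentrated distributions.

- Uniform distributions have maximum entropy log₂(4) = 2.0000 bits
- The more "peaked" or concentrated a distribution, the lower its entropy

Entropies:
  H(A) = 1.9669 bits
  H(B) = 2.0000 bits
  H(C) = 0.8839 bits

Ranking: B > A > C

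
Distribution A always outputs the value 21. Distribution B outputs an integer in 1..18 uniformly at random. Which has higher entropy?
B

A is deterministic, so H(A) = 0. B is uniform over 18 outcomes, so H(B) = log₂(18) = 4.170 bits. Any distribution with genuine randomness has higher entropy than a deterministic one.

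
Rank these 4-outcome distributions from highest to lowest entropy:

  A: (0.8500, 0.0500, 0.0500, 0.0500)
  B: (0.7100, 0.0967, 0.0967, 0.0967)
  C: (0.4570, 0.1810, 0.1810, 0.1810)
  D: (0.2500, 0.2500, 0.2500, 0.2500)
D > C > B > A

Key insight: Entropy is maximized by uniform distributions and minimized by concentrated distributions.

Entropies:
  H(A) = 0.8476 bits
  H(B) = 1.3284 bits
  H(C) = 1.8553 bits
  H(D) = 2.0000 bits

Ranking: D > C > B > A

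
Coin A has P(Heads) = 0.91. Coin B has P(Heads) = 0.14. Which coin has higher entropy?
B

For binary distributions, entropy is maximized at p=0.5 and decreases as p moves toward 0 or 1.

H(A) = H(0.91) = 0.4365 bits
H(B) = H(0.14) = 0.5842 bits

Distribution B (p=0.14) is closer to uniform (p=0.5), so it has higher entropy.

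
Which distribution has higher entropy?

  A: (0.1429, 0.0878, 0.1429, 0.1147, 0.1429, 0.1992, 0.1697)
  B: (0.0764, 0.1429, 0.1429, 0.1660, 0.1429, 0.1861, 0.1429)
B

Both distributions are close to uniform, making this a harder comparison.

H(A) = 2.7676 bits
H(B) = 2.7693 bits

The distribution closer to uniform has higher entropy.
Answer: B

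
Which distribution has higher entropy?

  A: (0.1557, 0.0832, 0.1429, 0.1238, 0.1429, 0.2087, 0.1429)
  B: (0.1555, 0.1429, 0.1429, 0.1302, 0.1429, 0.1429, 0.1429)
B

Both distributions are close to uniform, making this a harder comparison.

H(A) = 2.7643 bits
H(B) = 2.8057 bits

The distribution closer to uniform has higher entropy.
Answer: B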